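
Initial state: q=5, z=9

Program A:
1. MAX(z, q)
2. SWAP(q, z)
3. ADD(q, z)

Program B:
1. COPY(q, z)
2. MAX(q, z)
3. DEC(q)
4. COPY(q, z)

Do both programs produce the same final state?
No

Program A final state: q=14, z=5
Program B final state: q=9, z=9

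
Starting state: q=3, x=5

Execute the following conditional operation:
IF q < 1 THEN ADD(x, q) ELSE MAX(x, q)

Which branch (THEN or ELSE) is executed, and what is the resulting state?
Branch: ELSE, Final state: q=3, x=5

Evaluating condition: q < 1
q = 3
Condition is False, so ELSE branch executes
After MAX(x, q): q=3, x=5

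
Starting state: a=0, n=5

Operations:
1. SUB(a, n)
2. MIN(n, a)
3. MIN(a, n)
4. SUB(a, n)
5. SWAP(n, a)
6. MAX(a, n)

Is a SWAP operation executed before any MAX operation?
Yes

First SWAP: step 5
First MAX: step 6
Since 5 < 6, SWAP comes first.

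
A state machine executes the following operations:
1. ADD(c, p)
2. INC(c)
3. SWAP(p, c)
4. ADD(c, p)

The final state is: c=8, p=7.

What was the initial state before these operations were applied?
c=5, p=1

Working backwards:
Final state: c=8, p=7
Before step 4 (ADD(c, p)): c=1, p=7
Before step 3 (SWAP(p, c)): c=7, p=1
Before step 2 (INC(c)): c=6, p=1
Before step 1 (ADD(c, p)): c=5, p=1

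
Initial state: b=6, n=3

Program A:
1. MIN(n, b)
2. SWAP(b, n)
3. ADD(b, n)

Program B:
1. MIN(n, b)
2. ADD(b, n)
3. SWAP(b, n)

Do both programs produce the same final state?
No

Program A final state: b=9, n=6
Program B final state: b=3, n=9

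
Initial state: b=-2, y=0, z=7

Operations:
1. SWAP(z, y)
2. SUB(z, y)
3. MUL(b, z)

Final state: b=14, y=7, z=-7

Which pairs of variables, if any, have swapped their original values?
None

Comparing initial and final values:
b: -2 → 14
y: 0 → 7
z: 7 → -7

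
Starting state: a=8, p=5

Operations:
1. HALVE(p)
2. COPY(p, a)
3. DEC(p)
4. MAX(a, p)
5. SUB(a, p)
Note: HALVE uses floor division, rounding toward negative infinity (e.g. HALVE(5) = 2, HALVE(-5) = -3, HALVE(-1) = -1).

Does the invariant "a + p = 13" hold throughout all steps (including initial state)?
No, violated after step 1

The invariant is violated after step 1.

State at each step:
Initial: a=8, p=5
After step 1: a=8, p=2
After step 2: a=8, p=8
After step 3: a=8, p=7
After step 4: a=8, p=7
After step 5: a=1, p=7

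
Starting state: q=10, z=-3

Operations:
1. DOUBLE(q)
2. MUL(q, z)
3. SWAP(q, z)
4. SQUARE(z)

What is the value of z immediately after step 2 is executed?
z = -3

Tracing z through execution:
Initial: z = -3
After step 1 (DOUBLE(q)): z = -3
After step 2 (MUL(q, z)): z = -3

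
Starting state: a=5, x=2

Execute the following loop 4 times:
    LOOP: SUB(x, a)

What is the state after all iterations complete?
a=5, x=-18

Iteration trace:
Start: a=5, x=2
After iteration 1: a=5, x=-3
After iteration 2: a=5, x=-8
After iteration 3: a=5, x=-13
After iteration 4: a=5, x=-18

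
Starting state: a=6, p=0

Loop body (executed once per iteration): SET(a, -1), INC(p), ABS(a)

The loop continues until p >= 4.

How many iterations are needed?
4

Tracing iterations:
Initial: a=6, p=0
After iteration 1: a=1, p=1
After iteration 2: a=1, p=2
After iteration 3: a=1, p=3
After iteration 4: a=1, p=4
p >= 4 now holds, so the loop exits after 4 iterations.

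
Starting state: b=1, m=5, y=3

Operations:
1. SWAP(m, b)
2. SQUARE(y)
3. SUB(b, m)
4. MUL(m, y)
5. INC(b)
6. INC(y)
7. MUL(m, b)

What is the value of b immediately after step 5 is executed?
b = 5

Tracing b through execution:
Initial: b = 1
After step 1 (SWAP(m, b)): b = 5
After step 2 (SQUARE(y)): b = 5
After step 3 (SUB(b, m)): b = 4
After step 4 (MUL(m, y)): b = 4
After step 5 (INC(b)): b = 5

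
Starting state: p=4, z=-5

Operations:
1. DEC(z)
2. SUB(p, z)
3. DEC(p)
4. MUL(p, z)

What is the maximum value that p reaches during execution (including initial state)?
10

Values of p at each step:
Initial: p = 4
After step 1: p = 4
After step 2: p = 10 ← maximum
After step 3: p = 9
After step 4: p = -54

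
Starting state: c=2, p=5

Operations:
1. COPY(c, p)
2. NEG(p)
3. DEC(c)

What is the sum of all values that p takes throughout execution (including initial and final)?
0

Values of p at each step:
Initial: p = 5
After step 1: p = 5
After step 2: p = -5
After step 3: p = -5
Sum = 5 + 5 + -5 + -5 = 0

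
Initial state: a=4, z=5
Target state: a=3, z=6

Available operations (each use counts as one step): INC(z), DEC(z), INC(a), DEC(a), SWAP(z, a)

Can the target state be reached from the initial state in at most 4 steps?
Yes

Path (2 steps): INC(z) → DEC(a)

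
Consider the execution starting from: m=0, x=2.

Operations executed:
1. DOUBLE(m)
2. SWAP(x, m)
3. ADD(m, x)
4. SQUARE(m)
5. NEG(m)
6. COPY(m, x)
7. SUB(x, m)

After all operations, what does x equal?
x = 0

Tracing execution:
Step 1: DOUBLE(m) → x = 2
Step 2: SWAP(x, m) → x = 0
Step 3: ADD(m, x) → x = 0
Step 4: SQUARE(m) → x = 0
Step 5: NEG(m) → x = 0
Step 6: COPY(m, x) → x = 0
Step 7: SUB(x, m) → x = 0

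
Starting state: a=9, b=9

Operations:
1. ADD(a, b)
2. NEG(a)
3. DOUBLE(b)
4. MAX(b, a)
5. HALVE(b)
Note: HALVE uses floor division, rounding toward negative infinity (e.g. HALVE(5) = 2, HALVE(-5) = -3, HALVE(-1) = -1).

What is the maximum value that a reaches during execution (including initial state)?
18

Values of a at each step:
Initial: a = 9
After step 1: a = 18 ← maximum
After step 2: a = -18
After step 3: a = -18
After step 4: a = -18
After step 5: a = -18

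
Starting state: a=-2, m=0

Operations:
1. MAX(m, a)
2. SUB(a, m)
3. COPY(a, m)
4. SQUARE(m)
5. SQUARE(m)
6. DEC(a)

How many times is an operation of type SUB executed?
1

Counting SUB operations:
Step 2: SUB(a, m) ← SUB
Total: 1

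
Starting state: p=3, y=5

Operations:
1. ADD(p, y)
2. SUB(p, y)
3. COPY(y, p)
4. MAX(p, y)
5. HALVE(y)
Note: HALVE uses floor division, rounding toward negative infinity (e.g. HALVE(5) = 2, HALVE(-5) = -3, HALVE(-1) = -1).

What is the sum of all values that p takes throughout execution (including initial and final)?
23

Values of p at each step:
Initial: p = 3
After step 1: p = 8
After step 2: p = 3
After step 3: p = 3
After step 4: p = 3
After step 5: p = 3
Sum = 3 + 8 + 3 + 3 + 3 + 3 = 23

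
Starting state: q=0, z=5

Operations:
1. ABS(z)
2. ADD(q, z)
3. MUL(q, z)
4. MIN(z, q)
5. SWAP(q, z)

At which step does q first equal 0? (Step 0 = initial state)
Step 0

Tracing q:
Initial: q = 0 ← first occurrence
After step 1: q = 0
After step 2: q = 5
After step 3: q = 25
After step 4: q = 25
After step 5: q = 5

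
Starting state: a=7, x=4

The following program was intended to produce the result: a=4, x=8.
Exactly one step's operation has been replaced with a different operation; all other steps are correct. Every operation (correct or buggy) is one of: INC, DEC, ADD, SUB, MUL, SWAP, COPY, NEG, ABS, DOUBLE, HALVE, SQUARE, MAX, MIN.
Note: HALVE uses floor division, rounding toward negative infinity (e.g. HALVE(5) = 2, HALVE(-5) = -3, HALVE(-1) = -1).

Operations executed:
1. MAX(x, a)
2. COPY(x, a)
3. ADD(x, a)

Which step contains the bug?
Step 1

Trace with buggy code:
Initial: a=7, x=4
After step 1: a=7, x=7
After step 2: a=7, x=7
After step 3: a=7, x=14
Actual final a=7, x=14 ≠ expected a=4, x=8.
Step 1 is the only position where a single-operation replacement can produce the expected result.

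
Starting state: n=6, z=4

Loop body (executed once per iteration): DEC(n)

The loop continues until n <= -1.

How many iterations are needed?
7

Tracing iterations:
Initial: n=6, z=4
After iteration 1: n=5, z=4
After iteration 2: n=4, z=4
After iteration 3: n=3, z=4
After iteration 4: n=2, z=4
After iteration 5: n=1, z=4
After iteration 6: n=0, z=4
After iteration 7: n=-1, z=4
n <= -1 now holds, so the loop exits after 7 iterations.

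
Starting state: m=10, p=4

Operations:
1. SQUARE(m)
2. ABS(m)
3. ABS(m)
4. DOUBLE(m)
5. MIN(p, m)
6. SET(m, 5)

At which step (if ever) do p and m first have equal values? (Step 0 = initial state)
Never

p and m never become equal during execution.

Comparing values at each step:
Initial: p=4, m=10
After step 1: p=4, m=100
After step 2: p=4, m=100
After step 3: p=4, m=100
After step 4: p=4, m=200
After step 5: p=4, m=200
After step 6: p=4, m=5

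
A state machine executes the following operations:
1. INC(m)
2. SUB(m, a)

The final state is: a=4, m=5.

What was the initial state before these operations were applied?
a=4, m=8

Working backwards:
Final state: a=4, m=5
Before step 2 (SUB(m, a)): a=4, m=9
Before step 1 (INC(m)): a=4, m=8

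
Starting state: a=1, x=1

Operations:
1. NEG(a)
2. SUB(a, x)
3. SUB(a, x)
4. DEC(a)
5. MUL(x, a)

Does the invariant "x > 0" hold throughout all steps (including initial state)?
No, violated after step 5

The invariant is violated after step 5.

State at each step:
Initial: a=1, x=1
After step 1: a=-1, x=1
After step 2: a=-2, x=1
After step 3: a=-3, x=1
After step 4: a=-4, x=1
After step 5: a=-4, x=-4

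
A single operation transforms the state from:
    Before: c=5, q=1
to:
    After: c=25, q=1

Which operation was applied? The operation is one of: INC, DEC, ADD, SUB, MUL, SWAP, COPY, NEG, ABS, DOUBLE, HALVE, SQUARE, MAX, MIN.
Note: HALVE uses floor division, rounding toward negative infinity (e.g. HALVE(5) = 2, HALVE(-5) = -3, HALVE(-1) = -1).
SQUARE(c)

Analyzing the change:
Before: c=5, q=1
After: c=25, q=1
Variable c changed from 5 to 25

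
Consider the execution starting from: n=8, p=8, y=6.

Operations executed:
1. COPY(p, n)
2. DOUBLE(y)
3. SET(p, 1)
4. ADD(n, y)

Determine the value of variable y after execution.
y = 12

Tracing execution:
Step 1: COPY(p, n) → y = 6
Step 2: DOUBLE(y) → y = 12
Step 3: SET(p, 1) → y = 12
Step 4: ADD(n, y) → y = 12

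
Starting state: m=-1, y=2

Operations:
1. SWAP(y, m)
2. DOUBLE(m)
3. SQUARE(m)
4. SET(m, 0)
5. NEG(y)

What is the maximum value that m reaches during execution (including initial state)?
16

Values of m at each step:
Initial: m = -1
After step 1: m = 2
After step 2: m = 4
After step 3: m = 16 ← maximum
After step 4: m = 0
After step 5: m = 0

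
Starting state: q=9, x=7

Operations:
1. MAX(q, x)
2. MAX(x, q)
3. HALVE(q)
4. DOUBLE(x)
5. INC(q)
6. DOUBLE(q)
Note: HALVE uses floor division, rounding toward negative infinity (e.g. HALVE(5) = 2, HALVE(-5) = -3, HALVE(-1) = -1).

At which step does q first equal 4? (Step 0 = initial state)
Step 3

Tracing q:
Initial: q = 9
After step 1: q = 9
After step 2: q = 9
After step 3: q = 4 ← first occurrence
After step 4: q = 4
After step 5: q = 5
After step 6: q = 10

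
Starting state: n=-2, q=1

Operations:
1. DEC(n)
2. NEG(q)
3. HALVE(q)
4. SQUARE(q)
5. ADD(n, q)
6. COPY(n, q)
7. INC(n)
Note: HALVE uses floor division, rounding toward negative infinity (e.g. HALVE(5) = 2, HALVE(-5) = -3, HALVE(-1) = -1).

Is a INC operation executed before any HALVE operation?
No

First INC: step 7
First HALVE: step 3
Since 7 > 3, HALVE comes first.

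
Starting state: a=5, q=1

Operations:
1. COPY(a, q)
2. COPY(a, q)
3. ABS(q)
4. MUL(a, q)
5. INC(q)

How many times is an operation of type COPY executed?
2

Counting COPY operations:
Step 1: COPY(a, q) ← COPY
Step 2: COPY(a, q) ← COPY
Total: 2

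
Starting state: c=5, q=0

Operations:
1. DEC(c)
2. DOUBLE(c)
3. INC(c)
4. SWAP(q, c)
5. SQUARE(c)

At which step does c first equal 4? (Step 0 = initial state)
Step 1

Tracing c:
Initial: c = 5
After step 1: c = 4 ← first occurrence
After step 2: c = 8
After step 3: c = 9
After step 4: c = 0
After step 5: c = 0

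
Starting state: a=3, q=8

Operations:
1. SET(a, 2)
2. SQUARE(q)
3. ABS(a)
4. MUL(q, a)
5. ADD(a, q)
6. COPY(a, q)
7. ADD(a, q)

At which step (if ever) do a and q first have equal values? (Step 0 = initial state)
Step 6

a and q first become equal after step 6.

Comparing values at each step:
Initial: a=3, q=8
After step 1: a=2, q=8
After step 2: a=2, q=64
After step 3: a=2, q=64
After step 4: a=2, q=128
After step 5: a=130, q=128
After step 6: a=128, q=128 ← equal!
After step 7: a=256, q=128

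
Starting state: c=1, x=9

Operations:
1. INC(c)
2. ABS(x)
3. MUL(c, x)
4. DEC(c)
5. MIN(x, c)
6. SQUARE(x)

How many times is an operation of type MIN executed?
1

Counting MIN operations:
Step 5: MIN(x, c) ← MIN
Total: 1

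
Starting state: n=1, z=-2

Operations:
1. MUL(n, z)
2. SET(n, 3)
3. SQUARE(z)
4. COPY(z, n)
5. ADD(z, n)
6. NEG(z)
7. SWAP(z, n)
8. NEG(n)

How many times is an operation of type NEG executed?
2

Counting NEG operations:
Step 6: NEG(z) ← NEG
Step 8: NEG(n) ← NEG
Total: 2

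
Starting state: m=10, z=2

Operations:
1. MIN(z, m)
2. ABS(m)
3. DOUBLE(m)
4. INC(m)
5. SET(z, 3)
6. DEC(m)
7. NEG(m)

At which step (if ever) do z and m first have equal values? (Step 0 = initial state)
Never

z and m never become equal during execution.

Comparing values at each step:
Initial: z=2, m=10
After step 1: z=2, m=10
After step 2: z=2, m=10
After step 3: z=2, m=20
After step 4: z=2, m=21
After step 5: z=3, m=21
After step 6: z=3, m=20
After step 7: z=3, m=-20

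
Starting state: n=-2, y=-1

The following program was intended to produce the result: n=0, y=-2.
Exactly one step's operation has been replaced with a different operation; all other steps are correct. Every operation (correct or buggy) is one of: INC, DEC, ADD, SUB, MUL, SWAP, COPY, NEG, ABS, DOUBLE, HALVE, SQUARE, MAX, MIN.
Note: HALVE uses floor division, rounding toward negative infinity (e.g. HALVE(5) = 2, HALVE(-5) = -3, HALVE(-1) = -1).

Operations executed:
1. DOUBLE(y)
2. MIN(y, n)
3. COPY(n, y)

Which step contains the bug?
Step 3

Trace with buggy code:
Initial: n=-2, y=-1
After step 1: n=-2, y=-2
After step 2: n=-2, y=-2
After step 3: n=-2, y=-2
Actual final n=-2, y=-2 ≠ expected n=0, y=-2.
Step 3 is the only position where a single-operation replacement can produce the expected result.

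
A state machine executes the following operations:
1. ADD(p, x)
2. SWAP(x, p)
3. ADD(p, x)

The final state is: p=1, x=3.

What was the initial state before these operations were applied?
p=5, x=-2

Working backwards:
Final state: p=1, x=3
Before step 3 (ADD(p, x)): p=-2, x=3
Before step 2 (SWAP(x, p)): p=3, x=-2
Before step 1 (ADD(p, x)): p=5, x=-2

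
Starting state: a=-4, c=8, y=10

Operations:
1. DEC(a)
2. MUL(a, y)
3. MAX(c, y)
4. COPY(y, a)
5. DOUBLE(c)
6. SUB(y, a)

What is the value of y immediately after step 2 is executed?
y = 10

Tracing y through execution:
Initial: y = 10
After step 1 (DEC(a)): y = 10
After step 2 (MUL(a, y)): y = 10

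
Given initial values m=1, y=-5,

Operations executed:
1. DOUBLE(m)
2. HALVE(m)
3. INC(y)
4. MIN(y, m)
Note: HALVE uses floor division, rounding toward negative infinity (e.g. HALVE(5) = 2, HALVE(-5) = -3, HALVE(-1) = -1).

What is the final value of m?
m = 1

Tracing execution:
Step 1: DOUBLE(m) → m = 2
Step 2: HALVE(m) → m = 1
Step 3: INC(y) → m = 1
Step 4: MIN(y, m) → m = 1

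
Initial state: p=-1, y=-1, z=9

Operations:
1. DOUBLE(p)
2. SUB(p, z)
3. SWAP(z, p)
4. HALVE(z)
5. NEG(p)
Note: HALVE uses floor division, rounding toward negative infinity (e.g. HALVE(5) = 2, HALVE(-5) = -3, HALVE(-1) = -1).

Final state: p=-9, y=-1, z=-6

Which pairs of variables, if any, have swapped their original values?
None

Comparing initial and final values:
y: -1 → -1
p: -1 → -9
z: 9 → -6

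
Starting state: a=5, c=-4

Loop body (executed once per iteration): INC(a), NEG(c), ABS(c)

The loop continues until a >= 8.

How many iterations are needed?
3

Tracing iterations:
Initial: a=5, c=-4
After iteration 1: a=6, c=4
After iteration 2: a=7, c=4
After iteration 3: a=8, c=4
a >= 8 now holds, so the loop exits after 3 iterations.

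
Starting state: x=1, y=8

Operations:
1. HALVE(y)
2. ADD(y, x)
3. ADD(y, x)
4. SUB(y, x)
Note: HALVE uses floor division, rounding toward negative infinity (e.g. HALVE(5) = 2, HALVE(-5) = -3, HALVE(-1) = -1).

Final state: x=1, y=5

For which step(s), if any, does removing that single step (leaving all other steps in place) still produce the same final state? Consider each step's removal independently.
None - removing any single step changes the final result

Testing removal of each single step:
Without step 1: final = x=1, y=9 (different)
Without step 2: final = x=1, y=4 (different)
Without step 3: final = x=1, y=4 (different)
Without step 4: final = x=1, y=6 (different)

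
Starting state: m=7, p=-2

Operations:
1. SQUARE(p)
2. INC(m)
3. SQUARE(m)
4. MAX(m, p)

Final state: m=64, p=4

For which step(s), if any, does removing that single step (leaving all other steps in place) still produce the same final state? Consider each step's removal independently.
Step(s) 4

Testing removal of each single step:
Without step 1: final = m=64, p=-2 (different)
Without step 2: final = m=49, p=4 (different)
Without step 3: final = m=8, p=4 (different)
Without step 4: final = m=64, p=4 (same)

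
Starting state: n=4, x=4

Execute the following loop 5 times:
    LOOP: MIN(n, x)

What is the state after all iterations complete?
n=4, x=4

Iteration trace:
Start: n=4, x=4
After iteration 1: n=4, x=4
After iteration 2: n=4, x=4
After iteration 3: n=4, x=4
After iteration 4: n=4, x=4
After iteration 5: n=4, x=4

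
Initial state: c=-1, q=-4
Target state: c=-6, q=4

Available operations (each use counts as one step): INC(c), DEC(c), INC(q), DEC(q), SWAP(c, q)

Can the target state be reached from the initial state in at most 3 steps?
No

The target state cannot be reached within 3 steps.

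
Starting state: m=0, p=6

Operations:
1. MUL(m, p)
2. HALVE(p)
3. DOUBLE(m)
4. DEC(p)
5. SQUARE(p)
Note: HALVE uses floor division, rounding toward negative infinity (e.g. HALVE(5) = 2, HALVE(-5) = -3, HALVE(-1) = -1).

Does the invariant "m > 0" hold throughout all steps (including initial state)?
No, violated at the initial state

The invariant is violated at the initial state (step 0).

State at each step:
Initial: m=0, p=6
After step 1: m=0, p=6
After step 2: m=0, p=3
After step 3: m=0, p=3
After step 4: m=0, p=2
After step 5: m=0, p=4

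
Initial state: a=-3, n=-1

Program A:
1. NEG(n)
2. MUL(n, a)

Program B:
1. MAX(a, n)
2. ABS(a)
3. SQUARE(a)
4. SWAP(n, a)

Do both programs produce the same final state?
No

Program A final state: a=-3, n=-3
Program B final state: a=-1, n=1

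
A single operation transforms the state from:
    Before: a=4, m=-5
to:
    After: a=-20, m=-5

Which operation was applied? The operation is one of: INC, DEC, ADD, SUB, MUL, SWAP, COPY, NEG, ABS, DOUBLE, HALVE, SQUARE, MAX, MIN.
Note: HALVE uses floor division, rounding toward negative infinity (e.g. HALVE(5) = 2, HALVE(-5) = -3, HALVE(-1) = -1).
MUL(a, m)

Analyzing the change:
Before: a=4, m=-5
After: a=-20, m=-5
Variable a changed from 4 to -20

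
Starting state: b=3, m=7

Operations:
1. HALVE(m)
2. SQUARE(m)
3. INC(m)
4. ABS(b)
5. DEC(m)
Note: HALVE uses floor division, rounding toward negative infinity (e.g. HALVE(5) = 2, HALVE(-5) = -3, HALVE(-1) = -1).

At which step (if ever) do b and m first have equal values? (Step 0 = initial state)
Step 1

b and m first become equal after step 1.

Comparing values at each step:
Initial: b=3, m=7
After step 1: b=3, m=3 ← equal!
After step 2: b=3, m=9
After step 3: b=3, m=10
After step 4: b=3, m=10
After step 5: b=3, m=9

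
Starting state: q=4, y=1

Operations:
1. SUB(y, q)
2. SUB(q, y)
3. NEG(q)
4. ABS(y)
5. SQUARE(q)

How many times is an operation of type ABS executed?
1

Counting ABS operations:
Step 4: ABS(y) ← ABS
Total: 1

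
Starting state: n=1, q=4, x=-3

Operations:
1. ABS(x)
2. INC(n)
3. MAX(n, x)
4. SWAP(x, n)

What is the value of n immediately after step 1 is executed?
n = 1

Tracing n through execution:
Initial: n = 1
After step 1 (ABS(x)): n = 1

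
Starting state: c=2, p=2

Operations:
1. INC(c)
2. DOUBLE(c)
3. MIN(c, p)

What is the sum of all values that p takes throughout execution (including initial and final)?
8

Values of p at each step:
Initial: p = 2
After step 1: p = 2
After step 2: p = 2
After step 3: p = 2
Sum = 2 + 2 + 2 + 2 = 8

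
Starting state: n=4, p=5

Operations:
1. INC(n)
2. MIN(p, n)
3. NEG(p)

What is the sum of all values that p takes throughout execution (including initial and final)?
10

Values of p at each step:
Initial: p = 5
After step 1: p = 5
After step 2: p = 5
After step 3: p = -5
Sum = 5 + 5 + 5 + -5 = 10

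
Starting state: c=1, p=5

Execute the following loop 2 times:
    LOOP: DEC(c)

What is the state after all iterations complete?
c=-1, p=5

Iteration trace:
Start: c=1, p=5
After iteration 1: c=0, p=5
After iteration 2: c=-1, p=5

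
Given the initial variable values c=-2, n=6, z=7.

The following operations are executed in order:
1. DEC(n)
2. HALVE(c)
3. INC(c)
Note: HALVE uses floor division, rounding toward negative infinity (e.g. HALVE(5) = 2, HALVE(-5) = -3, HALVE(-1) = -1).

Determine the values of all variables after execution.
{c: 0, n: 5, z: 7}

Step-by-step execution:
Initial: c=-2, n=6, z=7
After step 1 (DEC(n)): c=-2, n=5, z=7
After step 2 (HALVE(c)): c=-1, n=5, z=7
After step 3 (INC(c)): c=0, n=5, z=7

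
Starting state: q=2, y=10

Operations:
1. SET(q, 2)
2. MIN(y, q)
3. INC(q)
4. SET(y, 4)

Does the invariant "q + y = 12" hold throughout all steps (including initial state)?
No, violated after step 2

The invariant is violated after step 2.

State at each step:
Initial: q=2, y=10
After step 1: q=2, y=10
After step 2: q=2, y=2
After step 3: q=3, y=2
After step 4: q=3, y=4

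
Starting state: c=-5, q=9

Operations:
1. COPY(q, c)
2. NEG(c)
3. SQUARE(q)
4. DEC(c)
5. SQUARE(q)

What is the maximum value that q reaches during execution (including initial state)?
625

Values of q at each step:
Initial: q = 9
After step 1: q = -5
After step 2: q = -5
After step 3: q = 25
After step 4: q = 25
After step 5: q = 625 ← maximum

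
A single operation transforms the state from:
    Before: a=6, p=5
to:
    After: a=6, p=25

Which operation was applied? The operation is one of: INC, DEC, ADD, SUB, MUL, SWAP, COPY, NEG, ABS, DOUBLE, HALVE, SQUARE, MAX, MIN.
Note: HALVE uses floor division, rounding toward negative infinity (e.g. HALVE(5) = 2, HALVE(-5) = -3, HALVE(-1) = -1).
SQUARE(p)

Analyzing the change:
Before: a=6, p=5
After: a=6, p=25
Variable p changed from 5 to 25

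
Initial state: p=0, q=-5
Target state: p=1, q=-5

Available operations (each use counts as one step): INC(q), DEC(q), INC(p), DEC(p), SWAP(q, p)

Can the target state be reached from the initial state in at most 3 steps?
Yes

Path (1 step): INC(p)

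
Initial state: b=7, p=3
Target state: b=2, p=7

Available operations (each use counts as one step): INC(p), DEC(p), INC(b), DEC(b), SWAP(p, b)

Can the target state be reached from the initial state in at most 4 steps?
Yes

Path (2 steps): DEC(p) → SWAP(p, b)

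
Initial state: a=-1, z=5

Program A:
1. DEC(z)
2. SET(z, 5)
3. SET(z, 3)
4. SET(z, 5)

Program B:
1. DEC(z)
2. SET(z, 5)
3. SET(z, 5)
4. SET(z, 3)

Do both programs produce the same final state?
No

Program A final state: a=-1, z=5
Program B final state: a=-1, z=3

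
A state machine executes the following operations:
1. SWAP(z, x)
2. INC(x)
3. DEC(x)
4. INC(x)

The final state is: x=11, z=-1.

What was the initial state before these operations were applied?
x=-1, z=10

Working backwards:
Final state: x=11, z=-1
Before step 4 (INC(x)): x=10, z=-1
Before step 3 (DEC(x)): x=11, z=-1
Before step 2 (INC(x)): x=10, z=-1
Before step 1 (SWAP(z, x)): x=-1, z=10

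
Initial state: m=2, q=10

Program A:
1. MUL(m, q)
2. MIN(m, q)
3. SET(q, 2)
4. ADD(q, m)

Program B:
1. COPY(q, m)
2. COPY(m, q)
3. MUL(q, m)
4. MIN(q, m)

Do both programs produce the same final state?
No

Program A final state: m=10, q=12
Program B final state: m=2, q=2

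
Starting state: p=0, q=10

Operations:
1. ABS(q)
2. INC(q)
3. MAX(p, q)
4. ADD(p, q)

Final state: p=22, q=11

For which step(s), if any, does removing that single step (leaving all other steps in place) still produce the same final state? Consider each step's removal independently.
Step(s) 1

Testing removal of each single step:
Without step 1: final = p=22, q=11 (same)
Without step 2: final = p=20, q=10 (different)
Without step 3: final = p=11, q=11 (different)
Without step 4: final = p=11, q=11 (different)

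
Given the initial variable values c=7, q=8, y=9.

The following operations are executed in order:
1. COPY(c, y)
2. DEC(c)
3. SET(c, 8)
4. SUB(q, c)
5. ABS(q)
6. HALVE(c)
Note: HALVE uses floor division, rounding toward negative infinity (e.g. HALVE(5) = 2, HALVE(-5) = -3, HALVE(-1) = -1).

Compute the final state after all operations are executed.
{c: 4, q: 0, y: 9}

Step-by-step execution:
Initial: c=7, q=8, y=9
After step 1 (COPY(c, y)): c=9, q=8, y=9
After step 2 (DEC(c)): c=8, q=8, y=9
After step 3 (SET(c, 8)): c=8, q=8, y=9
After step 4 (SUB(q, c)): c=8, q=0, y=9
After step 5 (ABS(q)): c=8, q=0, y=9
After step 6 (HALVE(c)): c=4, q=0, y=9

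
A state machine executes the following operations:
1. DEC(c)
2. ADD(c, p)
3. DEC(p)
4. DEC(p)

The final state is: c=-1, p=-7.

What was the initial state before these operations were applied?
c=5, p=-5

Working backwards:
Final state: c=-1, p=-7
Before step 4 (DEC(p)): c=-1, p=-6
Before step 3 (DEC(p)): c=-1, p=-5
Before step 2 (ADD(c, p)): c=4, p=-5
Before step 1 (DEC(c)): c=5, p=-5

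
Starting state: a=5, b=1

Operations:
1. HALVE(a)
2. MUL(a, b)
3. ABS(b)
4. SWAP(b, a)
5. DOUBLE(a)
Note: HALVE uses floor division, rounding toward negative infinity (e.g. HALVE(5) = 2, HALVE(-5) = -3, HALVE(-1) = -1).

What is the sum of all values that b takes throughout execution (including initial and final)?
8

Values of b at each step:
Initial: b = 1
After step 1: b = 1
After step 2: b = 1
After step 3: b = 1
After step 4: b = 2
After step 5: b = 2
Sum = 1 + 1 + 1 + 1 + 2 + 2 = 8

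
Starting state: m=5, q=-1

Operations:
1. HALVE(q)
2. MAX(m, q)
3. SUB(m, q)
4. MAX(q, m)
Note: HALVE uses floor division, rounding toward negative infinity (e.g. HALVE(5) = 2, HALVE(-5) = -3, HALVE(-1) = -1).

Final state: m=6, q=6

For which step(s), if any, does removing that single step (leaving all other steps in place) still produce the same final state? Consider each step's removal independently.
Step(s) 1, 2

Testing removal of each single step:
Without step 1: final = m=6, q=6 (same)
Without step 2: final = m=6, q=6 (same)
Without step 3: final = m=5, q=5 (different)
Without step 4: final = m=6, q=-1 (different)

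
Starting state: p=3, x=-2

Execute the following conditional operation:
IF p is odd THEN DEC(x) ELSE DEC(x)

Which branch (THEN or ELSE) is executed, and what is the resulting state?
Branch: THEN, Final state: p=3, x=-3

Evaluating condition: p is odd
Condition is True, so THEN branch executes
After DEC(x): p=3, x=-3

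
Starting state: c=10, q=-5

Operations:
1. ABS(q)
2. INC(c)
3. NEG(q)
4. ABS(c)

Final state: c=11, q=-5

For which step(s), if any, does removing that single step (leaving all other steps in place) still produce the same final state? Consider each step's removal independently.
Step(s) 4

Testing removal of each single step:
Without step 1: final = c=11, q=5 (different)
Without step 2: final = c=10, q=-5 (different)
Without step 3: final = c=11, q=5 (different)
Without step 4: final = c=11, q=-5 (same)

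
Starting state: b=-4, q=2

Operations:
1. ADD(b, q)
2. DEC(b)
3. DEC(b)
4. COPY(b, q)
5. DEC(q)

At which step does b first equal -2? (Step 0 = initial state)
Step 1

Tracing b:
Initial: b = -4
After step 1: b = -2 ← first occurrence
After step 2: b = -3
After step 3: b = -4
After step 4: b = 2
After step 5: b = 2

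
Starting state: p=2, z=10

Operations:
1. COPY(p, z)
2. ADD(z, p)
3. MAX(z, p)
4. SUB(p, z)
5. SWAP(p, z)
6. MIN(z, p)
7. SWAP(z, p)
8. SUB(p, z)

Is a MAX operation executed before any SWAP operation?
Yes

First MAX: step 3
First SWAP: step 5
Since 3 < 5, MAX comes first.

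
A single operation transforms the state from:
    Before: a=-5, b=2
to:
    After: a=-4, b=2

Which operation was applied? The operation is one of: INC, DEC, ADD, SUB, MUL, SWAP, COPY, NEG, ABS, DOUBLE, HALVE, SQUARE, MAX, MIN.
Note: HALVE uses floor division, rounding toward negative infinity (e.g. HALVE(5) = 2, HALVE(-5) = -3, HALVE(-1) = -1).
INC(a)

Analyzing the change:
Before: a=-5, b=2
After: a=-4, b=2
Variable a changed from -5 to -4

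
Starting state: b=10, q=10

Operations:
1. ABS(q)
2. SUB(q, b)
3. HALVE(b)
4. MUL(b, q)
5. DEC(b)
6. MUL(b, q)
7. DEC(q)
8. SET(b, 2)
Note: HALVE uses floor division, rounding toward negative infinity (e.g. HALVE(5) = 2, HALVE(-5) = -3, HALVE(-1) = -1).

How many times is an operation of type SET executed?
1

Counting SET operations:
Step 8: SET(b, 2) ← SET
Total: 1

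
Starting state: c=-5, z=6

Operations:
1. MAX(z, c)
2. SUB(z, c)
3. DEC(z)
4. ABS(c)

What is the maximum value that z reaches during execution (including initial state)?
11

Values of z at each step:
Initial: z = 6
After step 1: z = 6
After step 2: z = 11 ← maximum
After step 3: z = 10
After step 4: z = 10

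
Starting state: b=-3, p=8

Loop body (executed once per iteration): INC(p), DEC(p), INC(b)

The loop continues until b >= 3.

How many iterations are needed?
6

Tracing iterations:
Initial: b=-3, p=8
After iteration 1: b=-2, p=8
After iteration 2: b=-1, p=8
After iteration 3: b=0, p=8
After iteration 4: b=1, p=8
After iteration 5: b=2, p=8
After iteration 6: b=3, p=8
b >= 3 now holds, so the loop exits after 6 iterations.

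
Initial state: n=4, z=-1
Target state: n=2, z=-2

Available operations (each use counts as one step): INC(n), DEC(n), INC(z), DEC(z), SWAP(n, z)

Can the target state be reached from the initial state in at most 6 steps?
Yes

Path (3 steps): DEC(n) → DEC(n) → DEC(z)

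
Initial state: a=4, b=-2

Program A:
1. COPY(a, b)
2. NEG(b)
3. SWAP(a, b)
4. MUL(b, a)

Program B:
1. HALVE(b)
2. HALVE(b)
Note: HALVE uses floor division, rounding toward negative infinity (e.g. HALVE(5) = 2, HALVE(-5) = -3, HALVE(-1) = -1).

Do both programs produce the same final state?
No

Program A final state: a=2, b=-4
Program B final state: a=4, b=-1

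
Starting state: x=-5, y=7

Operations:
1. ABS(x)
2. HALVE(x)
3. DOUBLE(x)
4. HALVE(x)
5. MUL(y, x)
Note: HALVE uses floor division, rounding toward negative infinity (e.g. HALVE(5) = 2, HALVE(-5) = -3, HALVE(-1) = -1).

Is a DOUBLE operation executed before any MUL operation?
Yes

First DOUBLE: step 3
First MUL: step 5
Since 3 < 5, DOUBLE comes first.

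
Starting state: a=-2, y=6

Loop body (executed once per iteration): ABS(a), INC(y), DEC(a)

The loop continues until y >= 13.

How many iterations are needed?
7

Tracing iterations:
Initial: a=-2, y=6
After iteration 1: a=1, y=7
After iteration 2: a=0, y=8
After iteration 3: a=-1, y=9
After iteration 4: a=0, y=10
After iteration 5: a=-1, y=11
After iteration 6: a=0, y=12
After iteration 7: a=-1, y=13
y >= 13 now holds, so the loop exits after 7 iterations.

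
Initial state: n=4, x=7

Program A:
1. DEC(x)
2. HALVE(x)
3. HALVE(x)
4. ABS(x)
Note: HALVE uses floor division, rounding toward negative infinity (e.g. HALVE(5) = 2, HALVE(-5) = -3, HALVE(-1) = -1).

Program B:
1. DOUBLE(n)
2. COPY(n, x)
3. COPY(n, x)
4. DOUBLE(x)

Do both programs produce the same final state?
No

Program A final state: n=4, x=1
Program B final state: n=7, x=14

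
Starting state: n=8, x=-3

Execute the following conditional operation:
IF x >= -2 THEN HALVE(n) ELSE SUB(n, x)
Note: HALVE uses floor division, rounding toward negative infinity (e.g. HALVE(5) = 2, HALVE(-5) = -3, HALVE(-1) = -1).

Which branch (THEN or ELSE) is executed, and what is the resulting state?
Branch: ELSE, Final state: n=11, x=-3

Evaluating condition: x >= -2
x = -3
Condition is False, so ELSE branch executes
After SUB(n, x): n=11, x=-3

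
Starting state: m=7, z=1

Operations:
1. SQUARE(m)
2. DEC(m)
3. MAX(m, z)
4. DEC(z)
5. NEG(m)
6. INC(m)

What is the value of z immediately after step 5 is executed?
z = 0

Tracing z through execution:
Initial: z = 1
After step 1 (SQUARE(m)): z = 1
After step 2 (DEC(m)): z = 1
After step 3 (MAX(m, z)): z = 1
After step 4 (DEC(z)): z = 0
After step 5 (NEG(m)): z = 0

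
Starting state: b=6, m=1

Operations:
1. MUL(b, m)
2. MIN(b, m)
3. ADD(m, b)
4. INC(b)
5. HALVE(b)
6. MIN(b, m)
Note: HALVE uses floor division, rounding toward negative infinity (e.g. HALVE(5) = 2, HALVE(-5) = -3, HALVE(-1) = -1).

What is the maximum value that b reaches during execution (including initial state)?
6

Values of b at each step:
Initial: b = 6 ← maximum
After step 1: b = 6
After step 2: b = 1
After step 3: b = 1
After step 4: b = 2
After step 5: b = 1
After step 6: b = 1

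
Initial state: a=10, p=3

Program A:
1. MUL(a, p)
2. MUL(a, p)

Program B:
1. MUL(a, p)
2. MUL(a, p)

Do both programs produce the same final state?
Yes

Program A final state: a=90, p=3
Program B final state: a=90, p=3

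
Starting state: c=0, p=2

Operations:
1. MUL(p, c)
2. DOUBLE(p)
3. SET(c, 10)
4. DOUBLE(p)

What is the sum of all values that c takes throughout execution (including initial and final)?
20

Values of c at each step:
Initial: c = 0
After step 1: c = 0
After step 2: c = 0
After step 3: c = 10
After step 4: c = 10
Sum = 0 + 0 + 0 + 10 + 10 = 20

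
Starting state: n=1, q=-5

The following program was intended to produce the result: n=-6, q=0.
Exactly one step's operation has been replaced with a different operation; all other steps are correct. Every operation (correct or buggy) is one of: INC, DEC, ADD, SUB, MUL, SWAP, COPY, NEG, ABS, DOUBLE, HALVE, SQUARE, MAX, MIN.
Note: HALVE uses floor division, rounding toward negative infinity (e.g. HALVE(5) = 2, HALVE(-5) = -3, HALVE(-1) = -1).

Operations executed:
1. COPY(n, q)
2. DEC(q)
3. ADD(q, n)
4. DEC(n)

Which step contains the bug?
Step 2

Trace with buggy code:
Initial: n=1, q=-5
After step 1: n=-5, q=-5
After step 2: n=-5, q=-6
After step 3: n=-5, q=-11
After step 4: n=-6, q=-11
Actual final n=-6, q=-11 ≠ expected n=-6, q=0.
Step 2 is the only position where a single-operation replacement can produce the expected result.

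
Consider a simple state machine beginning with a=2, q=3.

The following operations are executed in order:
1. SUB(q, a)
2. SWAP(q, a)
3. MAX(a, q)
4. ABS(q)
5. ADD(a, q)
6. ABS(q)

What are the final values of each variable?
{a: 4, q: 2}

Step-by-step execution:
Initial: a=2, q=3
After step 1 (SUB(q, a)): a=2, q=1
After step 2 (SWAP(q, a)): a=1, q=2
After step 3 (MAX(a, q)): a=2, q=2
After step 4 (ABS(q)): a=2, q=2
After step 5 (ADD(a, q)): a=4, q=2
After step 6 (ABS(q)): a=4, q=2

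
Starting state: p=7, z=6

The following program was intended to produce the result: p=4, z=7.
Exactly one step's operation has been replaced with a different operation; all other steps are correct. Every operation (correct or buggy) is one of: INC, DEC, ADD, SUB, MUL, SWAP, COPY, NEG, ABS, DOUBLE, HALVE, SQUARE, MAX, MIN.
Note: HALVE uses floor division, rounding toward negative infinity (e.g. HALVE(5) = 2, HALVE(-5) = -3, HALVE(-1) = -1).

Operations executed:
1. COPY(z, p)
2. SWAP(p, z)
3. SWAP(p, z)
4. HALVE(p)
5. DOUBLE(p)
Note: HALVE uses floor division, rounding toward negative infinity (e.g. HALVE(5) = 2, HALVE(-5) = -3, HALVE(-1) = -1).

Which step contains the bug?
Step 5

Trace with buggy code:
Initial: p=7, z=6
After step 1: p=7, z=7
After step 2: p=7, z=7
After step 3: p=7, z=7
After step 4: p=3, z=7
After step 5: p=6, z=7
Actual final p=6, z=7 ≠ expected p=4, z=7.
Step 5 is the only position where a single-operation replacement can produce the expected result.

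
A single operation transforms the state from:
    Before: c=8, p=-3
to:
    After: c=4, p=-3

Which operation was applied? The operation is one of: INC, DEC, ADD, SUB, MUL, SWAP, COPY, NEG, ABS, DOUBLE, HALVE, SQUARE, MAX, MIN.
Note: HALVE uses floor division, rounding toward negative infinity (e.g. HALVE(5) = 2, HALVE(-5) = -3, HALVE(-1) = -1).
HALVE(c)

Analyzing the change:
Before: c=8, p=-3
After: c=4, p=-3
Variable c changed from 8 to 4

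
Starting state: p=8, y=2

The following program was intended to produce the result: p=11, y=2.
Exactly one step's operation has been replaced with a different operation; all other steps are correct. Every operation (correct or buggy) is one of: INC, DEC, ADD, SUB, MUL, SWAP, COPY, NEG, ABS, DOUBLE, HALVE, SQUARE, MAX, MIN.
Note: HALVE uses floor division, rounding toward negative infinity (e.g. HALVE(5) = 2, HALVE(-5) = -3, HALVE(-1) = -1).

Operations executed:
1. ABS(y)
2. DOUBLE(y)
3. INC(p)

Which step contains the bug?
Step 2

Trace with buggy code:
Initial: p=8, y=2
After step 1: p=8, y=2
After step 2: p=8, y=4
After step 3: p=9, y=4
Actual final p=9, y=4 ≠ expected p=11, y=2.
Step 2 is the only position where a single-operation replacement can produce the expected result.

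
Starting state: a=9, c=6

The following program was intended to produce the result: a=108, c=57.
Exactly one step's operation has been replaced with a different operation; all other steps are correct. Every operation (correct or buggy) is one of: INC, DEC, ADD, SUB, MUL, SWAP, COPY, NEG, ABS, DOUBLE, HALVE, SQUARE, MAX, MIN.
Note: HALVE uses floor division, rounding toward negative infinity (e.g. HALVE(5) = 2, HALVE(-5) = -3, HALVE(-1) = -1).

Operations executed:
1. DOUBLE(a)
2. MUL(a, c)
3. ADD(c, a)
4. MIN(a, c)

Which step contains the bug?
Step 4

Trace with buggy code:
Initial: a=9, c=6
After step 1: a=18, c=6
After step 2: a=108, c=6
After step 3: a=108, c=114
After step 4: a=108, c=114
Actual final a=108, c=114 ≠ expected a=108, c=57.
Step 4 is the only position where a single-operation replacement can produce the expected result.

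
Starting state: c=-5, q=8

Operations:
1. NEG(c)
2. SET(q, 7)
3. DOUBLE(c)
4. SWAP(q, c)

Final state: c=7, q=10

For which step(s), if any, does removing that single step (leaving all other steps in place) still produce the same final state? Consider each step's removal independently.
None - removing any single step changes the final result

Testing removal of each single step:
Without step 1: final = c=7, q=-10 (different)
Without step 2: final = c=8, q=10 (different)
Without step 3: final = c=7, q=5 (different)
Without step 4: final = c=10, q=7 (different)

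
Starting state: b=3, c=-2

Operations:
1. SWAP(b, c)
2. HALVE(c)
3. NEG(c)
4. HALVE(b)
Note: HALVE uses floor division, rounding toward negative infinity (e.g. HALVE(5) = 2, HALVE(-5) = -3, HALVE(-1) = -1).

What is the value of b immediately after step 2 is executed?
b = -2

Tracing b through execution:
Initial: b = 3
After step 1 (SWAP(b, c)): b = -2
After step 2 (HALVE(c)): b = -2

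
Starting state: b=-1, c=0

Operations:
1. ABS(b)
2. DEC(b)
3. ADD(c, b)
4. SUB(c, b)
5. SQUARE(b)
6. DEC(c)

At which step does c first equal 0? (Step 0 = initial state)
Step 0

Tracing c:
Initial: c = 0 ← first occurrence
After step 1: c = 0
After step 2: c = 0
After step 3: c = 0
After step 4: c = 0
After step 5: c = 0
After step 6: c = -1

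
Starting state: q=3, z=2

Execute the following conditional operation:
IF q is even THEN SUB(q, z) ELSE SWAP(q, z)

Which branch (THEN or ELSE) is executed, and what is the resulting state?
Branch: ELSE, Final state: q=2, z=3

Evaluating condition: q is even
Condition is False, so ELSE branch executes
After SWAP(q, z): q=2, z=3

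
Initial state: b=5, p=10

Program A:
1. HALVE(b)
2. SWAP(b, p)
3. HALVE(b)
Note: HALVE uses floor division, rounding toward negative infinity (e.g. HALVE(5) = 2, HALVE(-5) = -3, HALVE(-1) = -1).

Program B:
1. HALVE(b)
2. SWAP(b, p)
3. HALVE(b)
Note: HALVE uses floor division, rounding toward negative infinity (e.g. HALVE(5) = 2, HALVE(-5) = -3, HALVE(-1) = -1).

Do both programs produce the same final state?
Yes

Program A final state: b=5, p=2
Program B final state: b=5, p=2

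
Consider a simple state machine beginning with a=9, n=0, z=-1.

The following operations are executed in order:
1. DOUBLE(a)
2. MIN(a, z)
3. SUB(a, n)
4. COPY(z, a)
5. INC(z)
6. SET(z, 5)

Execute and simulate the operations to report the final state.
{a: -1, n: 0, z: 5}

Step-by-step execution:
Initial: a=9, n=0, z=-1
After step 1 (DOUBLE(a)): a=18, n=0, z=-1
After step 2 (MIN(a, z)): a=-1, n=0, z=-1
After step 3 (SUB(a, n)): a=-1, n=0, z=-1
After step 4 (COPY(z, a)): a=-1, n=0, z=-1
After step 5 (INC(z)): a=-1, n=0, z=0
After step 6 (SET(z, 5)): a=-1, n=0, z=5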